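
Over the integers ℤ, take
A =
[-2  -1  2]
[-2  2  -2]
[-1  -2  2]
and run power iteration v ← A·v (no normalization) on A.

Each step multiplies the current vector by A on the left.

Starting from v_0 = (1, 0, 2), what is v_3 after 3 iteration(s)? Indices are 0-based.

v_3 = (38, -92, 68)

v_0 = (1, 0, 2).
v_1 = A·v_0 = (2, -6, 3).
v_2 = A·v_1 = (8, -22, 16).
v_3 = A·v_2 = (38, -92, 68).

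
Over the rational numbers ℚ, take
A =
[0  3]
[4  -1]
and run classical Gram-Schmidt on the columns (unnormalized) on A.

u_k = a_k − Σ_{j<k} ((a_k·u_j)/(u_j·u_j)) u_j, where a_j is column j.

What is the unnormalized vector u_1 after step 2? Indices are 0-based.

u_1 = (3, 0)

Step 1: u_0 = a_0 = (0, 4).
Step 2: u_1 = a_1 − (-1/4)·u_0 = (3, 0).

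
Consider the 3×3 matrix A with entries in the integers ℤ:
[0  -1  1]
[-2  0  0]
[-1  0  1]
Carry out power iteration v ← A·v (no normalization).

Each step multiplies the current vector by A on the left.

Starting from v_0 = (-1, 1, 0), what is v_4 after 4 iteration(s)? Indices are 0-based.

v_4 = (1, 0, 3)

v_0 = (-1, 1, 0).
v_1 = A·v_0 = (-1, 2, 1).
v_2 = A·v_1 = (-1, 2, 2).
v_3 = A·v_2 = (0, 2, 3).
v_4 = A·v_3 = (1, 0, 3).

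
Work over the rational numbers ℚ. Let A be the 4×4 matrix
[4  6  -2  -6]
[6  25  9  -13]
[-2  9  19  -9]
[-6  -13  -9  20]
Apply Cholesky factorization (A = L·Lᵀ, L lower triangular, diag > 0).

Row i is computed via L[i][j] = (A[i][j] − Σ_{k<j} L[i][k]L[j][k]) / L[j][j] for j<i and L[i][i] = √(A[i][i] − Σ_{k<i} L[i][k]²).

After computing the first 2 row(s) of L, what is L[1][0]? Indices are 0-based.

Step 1: L[0][0] = √(4) = 2.
  L[1][0] = (6) / L[0][0] = 3.
Step 2: L[1][1] = √(16) = 4.

L[1][0] = 3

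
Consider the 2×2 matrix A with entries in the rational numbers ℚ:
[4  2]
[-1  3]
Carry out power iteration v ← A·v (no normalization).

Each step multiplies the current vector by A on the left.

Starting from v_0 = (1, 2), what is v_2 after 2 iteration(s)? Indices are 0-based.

v_2 = (42, 7)

v_0 = (1, 2).
v_1 = A·v_0 = (8, 5).
v_2 = A·v_1 = (42, 7).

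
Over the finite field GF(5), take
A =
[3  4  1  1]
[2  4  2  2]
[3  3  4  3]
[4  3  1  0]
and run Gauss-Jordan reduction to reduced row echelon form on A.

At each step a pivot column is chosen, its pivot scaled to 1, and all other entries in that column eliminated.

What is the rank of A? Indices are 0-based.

rank = 4

step 1: normalize row 0 (÷3) = (1, 3, 2, 2)
  row 1: subtract 2×row0 = (0, 3, 3, 3)
  row 2: subtract 3×row0 = (0, 4, 3, 2)
  row 3: subtract 4×row0 = (0, 1, 3, 2)
step 2: normalize row 1 (÷3) = (0, 1, 1, 1)
  row 0: subtract 3×row1 = (1, 0, 4, 4)
  row 2: subtract 4×row1 = (0, 0, 4, 3)
  row 3: subtract 1×row1 = (0, 0, 2, 1)
step 3: normalize row 2 (÷4) = (0, 0, 1, 2)
  row 0: subtract 4×row2 = (1, 0, 0, 1)
  row 1: subtract 1×row2 = (0, 1, 0, 4)
  row 3: subtract 2×row2 = (0, 0, 0, 2)
step 4: normalize row 3 (÷2) = (0, 0, 0, 1)
  row 0: subtract 1×row3 = (1, 0, 0, 0)
  row 1: subtract 4×row3 = (0, 1, 0, 0)
  row 2: subtract 2×row3 = (0, 0, 1, 0)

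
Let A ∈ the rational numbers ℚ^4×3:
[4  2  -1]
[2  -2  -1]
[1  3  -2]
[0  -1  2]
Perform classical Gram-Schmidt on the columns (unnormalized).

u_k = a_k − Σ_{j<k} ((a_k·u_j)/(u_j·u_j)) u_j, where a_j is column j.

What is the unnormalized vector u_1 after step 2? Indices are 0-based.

Step 1: u_0 = a_0 = (4, 2, 1, 0).
Step 2: u_1 = a_1 − (1/3)·u_0 = (2/3, -8/3, 8/3, -1).

u_1 = (2/3, -8/3, 8/3, -1)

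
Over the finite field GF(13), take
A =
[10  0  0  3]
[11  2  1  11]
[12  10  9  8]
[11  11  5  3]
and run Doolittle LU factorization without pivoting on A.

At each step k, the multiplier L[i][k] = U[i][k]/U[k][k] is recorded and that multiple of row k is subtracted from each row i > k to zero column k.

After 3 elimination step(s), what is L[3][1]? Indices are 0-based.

L[3][1] = 12

[col 0] pivot 10
  R1 -= 5*R0 → (0, 2, 1, 9)  (L[1][0] := 5)
  R2 -= 9*R0 → (0, 10, 9, 7)  (L[2][0] := 9)
  R3 -= 5*R0 → (0, 11, 5, 1)  (L[3][0] := 5)
[col 1] pivot 2
  R2 -= 5*R1 → (0, 0, 4, 1)  (L[2][1] := 5)
  R3 -= 12*R1 → (0, 0, 6, 10)  (L[3][1] := 12)
[col 2] pivot 4
  R3 -= 8*R2 → (0, 0, 0, 2)  (L[3][2] := 8)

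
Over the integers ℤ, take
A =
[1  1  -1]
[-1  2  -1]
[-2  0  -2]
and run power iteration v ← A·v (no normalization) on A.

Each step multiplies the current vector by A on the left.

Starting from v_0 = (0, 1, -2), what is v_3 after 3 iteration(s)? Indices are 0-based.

v_0 = (0, 1, -2).
v_1 = A·v_0 = (3, 4, 4).
v_2 = A·v_1 = (3, 1, -14).
v_3 = A·v_2 = (18, 13, 22).

v_3 = (18, 13, 22)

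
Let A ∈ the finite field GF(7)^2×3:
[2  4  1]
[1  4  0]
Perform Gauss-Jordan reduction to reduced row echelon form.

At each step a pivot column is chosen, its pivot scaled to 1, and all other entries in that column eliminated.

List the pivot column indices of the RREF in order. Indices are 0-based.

[1] R0 /= 2  ⇒  (1, 2, 4)
     R1 -= 1·R0  ⇒  (0, 2, 3)
[2] R1 /= 2  ⇒  (0, 1, 5)
     R0 -= 2·R1  ⇒  (1, 0, 1)

pivot columns: 0, 1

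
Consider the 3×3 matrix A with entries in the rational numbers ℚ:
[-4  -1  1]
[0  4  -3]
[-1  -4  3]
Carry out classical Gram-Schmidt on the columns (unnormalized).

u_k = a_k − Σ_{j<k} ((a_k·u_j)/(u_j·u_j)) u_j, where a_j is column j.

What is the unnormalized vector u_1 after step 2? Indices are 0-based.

Step 1: u_0 = a_0 = (-4, 0, -1).
Step 2: u_1 = a_1 − (8/17)·u_0 = (15/17, 4, -60/17).

u_1 = (15/17, 4, -60/17)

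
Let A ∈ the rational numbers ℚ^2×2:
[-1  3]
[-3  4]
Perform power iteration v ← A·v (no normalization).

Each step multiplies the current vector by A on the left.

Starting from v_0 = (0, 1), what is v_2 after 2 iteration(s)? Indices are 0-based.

v_2 = (9, 7)

v_0 = (0, 1).
v_1 = A·v_0 = (3, 4).
v_2 = A·v_1 = (9, 7).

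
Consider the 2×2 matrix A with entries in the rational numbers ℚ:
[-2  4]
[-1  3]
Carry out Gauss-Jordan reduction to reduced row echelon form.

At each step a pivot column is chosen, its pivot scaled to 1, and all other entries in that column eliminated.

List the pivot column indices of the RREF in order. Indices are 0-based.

[1] R0 /= -2  ⇒  (1, -2)
     R1 -= -1·R0  ⇒  (0, 1)
[2] R1 /= 1  ⇒  (0, 1)
     R0 -= -2·R1  ⇒  (1, 0)

pivot columns: 0, 1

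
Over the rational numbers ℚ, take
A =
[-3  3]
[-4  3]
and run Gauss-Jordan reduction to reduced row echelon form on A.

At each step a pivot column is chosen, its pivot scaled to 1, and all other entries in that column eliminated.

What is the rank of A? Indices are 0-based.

[1] R0 /= -3  ⇒  (1, -1)
     R1 -= -4·R0  ⇒  (0, -1)
[2] R1 /= -1  ⇒  (0, 1)
     R0 -= -1·R1  ⇒  (1, 0)

rank = 2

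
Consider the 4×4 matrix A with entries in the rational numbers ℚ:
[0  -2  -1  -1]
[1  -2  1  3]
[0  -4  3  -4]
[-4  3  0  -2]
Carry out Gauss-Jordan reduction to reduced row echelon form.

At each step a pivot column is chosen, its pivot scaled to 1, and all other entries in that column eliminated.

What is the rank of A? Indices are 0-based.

rank = 4

pivot(0,0): swap R0↔R1
pivot(0,0)=1: scale R0 → (1, -2, 1, 3)
  clear (3,0): R3 −= (-4)R0 → (0, -5, 4, 10)
pivot(1,1)=-2: scale R1 → (0, 1, 1/2, 1/2)
  clear (0,1): R0 −= (-2)R1 → (1, 0, 2, 4)
  clear (2,1): R2 −= (-4)R1 → (0, 0, 5, -2)
  clear (3,1): R3 −= (-5)R1 → (0, 0, 13/2, 25/2)
pivot(2,2)=5: scale R2 → (0, 0, 1, -2/5)
  clear (0,2): R0 −= (2)R2 → (1, 0, 0, 24/5)
  clear (1,2): R1 −= (1/2)R2 → (0, 1, 0, 7/10)
  clear (3,2): R3 −= (13/2)R2 → (0, 0, 0, 151/10)
pivot(3,3)=151/10: scale R3 → (0, 0, 0, 1)
  clear (0,3): R0 −= (24/5)R3 → (1, 0, 0, 0)
  clear (1,3): R1 −= (7/10)R3 → (0, 1, 0, 0)
  clear (2,3): R2 −= (-2/5)R3 → (0, 0, 1, 0)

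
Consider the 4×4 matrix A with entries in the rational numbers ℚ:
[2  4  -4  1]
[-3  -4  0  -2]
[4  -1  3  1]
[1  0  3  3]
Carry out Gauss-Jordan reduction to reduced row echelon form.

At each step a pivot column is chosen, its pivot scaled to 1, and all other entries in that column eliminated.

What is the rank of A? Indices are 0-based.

rank = 4

pivot(0,0)=2: scale R0 → (1, 2, -2, 1/2)
  clear (1,0): R1 −= (-3)R0 → (0, 2, -6, -1/2)
  clear (2,0): R2 −= (4)R0 → (0, -9, 11, -1)
  clear (3,0): R3 −= (1)R0 → (0, -2, 5, 5/2)
pivot(1,1)=2: scale R1 → (0, 1, -3, -1/4)
  clear (0,1): R0 −= (2)R1 → (1, 0, 4, 1)
  clear (2,1): R2 −= (-9)R1 → (0, 0, -16, -13/4)
  clear (3,1): R3 −= (-2)R1 → (0, 0, -1, 2)
pivot(2,2)=-16: scale R2 → (0, 0, 1, 13/64)
  clear (0,2): R0 −= (4)R2 → (1, 0, 0, 3/16)
  clear (1,2): R1 −= (-3)R2 → (0, 1, 0, 23/64)
  clear (3,2): R3 −= (-1)R2 → (0, 0, 0, 141/64)
pivot(3,3)=141/64: scale R3 → (0, 0, 0, 1)
  clear (0,3): R0 −= (3/16)R3 → (1, 0, 0, 0)
  clear (1,3): R1 −= (23/64)R3 → (0, 1, 0, 0)
  clear (2,3): R2 −= (13/64)R3 → (0, 0, 1, 0)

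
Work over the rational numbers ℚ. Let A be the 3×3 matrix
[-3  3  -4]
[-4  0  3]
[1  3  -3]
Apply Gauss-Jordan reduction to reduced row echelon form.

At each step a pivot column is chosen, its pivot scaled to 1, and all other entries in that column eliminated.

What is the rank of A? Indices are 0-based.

step 1: normalize row 0 (÷-3) = (1, -1, 4/3)
  row 1: subtract -4×row0 = (0, -4, 25/3)
  row 2: subtract 1×row0 = (0, 4, -13/3)
step 2: normalize row 1 (÷-4) = (0, 1, -25/12)
  row 0: subtract -1×row1 = (1, 0, -3/4)
  row 2: subtract 4×row1 = (0, 0, 4)
step 3: normalize row 2 (÷4) = (0, 0, 1)
  row 0: subtract -3/4×row2 = (1, 0, 0)
  row 1: subtract -25/12×row2 = (0, 1, 0)

rank = 3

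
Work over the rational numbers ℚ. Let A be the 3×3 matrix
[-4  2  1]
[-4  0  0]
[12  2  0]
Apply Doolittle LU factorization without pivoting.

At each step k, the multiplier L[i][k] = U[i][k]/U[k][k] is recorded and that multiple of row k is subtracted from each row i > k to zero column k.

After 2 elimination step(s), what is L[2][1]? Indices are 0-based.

L[2][1] = -4

[col 0] pivot -4
  R1 -= 1*R0 → (0, -2, -1)  (L[1][0] := 1)
  R2 -= -3*R0 → (0, 8, 3)  (L[2][0] := -3)
[col 1] pivot -2
  R2 -= -4*R1 → (0, 0, -1)  (L[2][1] := -4)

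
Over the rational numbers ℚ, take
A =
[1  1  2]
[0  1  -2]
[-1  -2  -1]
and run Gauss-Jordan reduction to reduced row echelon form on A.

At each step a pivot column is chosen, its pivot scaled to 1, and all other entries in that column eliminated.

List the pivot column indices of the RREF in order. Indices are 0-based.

pivot columns: 0, 1, 2

[1] R0 /= 1  ⇒  (1, 1, 2)
     R2 -= -1·R0  ⇒  (0, -1, 1)
[2] R1 /= 1  ⇒  (0, 1, -2)
     R0 -= 1·R1  ⇒  (1, 0, 4)
     R2 -= -1·R1  ⇒  (0, 0, -1)
[3] R2 /= -1  ⇒  (0, 0, 1)
     R0 -= 4·R2  ⇒  (1, 0, 0)
     R1 -= -2·R2  ⇒  (0, 1, 0)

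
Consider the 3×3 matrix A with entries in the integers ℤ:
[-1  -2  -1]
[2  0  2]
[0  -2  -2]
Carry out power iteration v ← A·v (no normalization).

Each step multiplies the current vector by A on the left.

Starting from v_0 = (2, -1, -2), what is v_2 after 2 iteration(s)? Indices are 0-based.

v_2 = (-8, 16, -12)

v_0 = (2, -1, -2).
v_1 = A·v_0 = (2, 0, 6).
v_2 = A·v_1 = (-8, 16, -12).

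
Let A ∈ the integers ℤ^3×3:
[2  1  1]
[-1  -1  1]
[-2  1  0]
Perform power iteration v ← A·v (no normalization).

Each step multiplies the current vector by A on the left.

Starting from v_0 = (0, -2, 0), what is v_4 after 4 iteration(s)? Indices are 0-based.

v_4 = (10, -2, 20)

v_0 = (0, -2, 0).
v_1 = A·v_0 = (-2, 2, -2).
v_2 = A·v_1 = (-4, -2, 6).
v_3 = A·v_2 = (-4, 12, 6).
v_4 = A·v_3 = (10, -2, 20).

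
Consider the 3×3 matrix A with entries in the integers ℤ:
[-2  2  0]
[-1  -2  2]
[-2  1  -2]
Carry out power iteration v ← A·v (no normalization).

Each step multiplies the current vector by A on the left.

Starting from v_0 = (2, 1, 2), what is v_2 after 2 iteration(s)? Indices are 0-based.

v_0 = (2, 1, 2).
v_1 = A·v_0 = (-2, 0, -7).
v_2 = A·v_1 = (4, -12, 18).

v_2 = (4, -12, 18)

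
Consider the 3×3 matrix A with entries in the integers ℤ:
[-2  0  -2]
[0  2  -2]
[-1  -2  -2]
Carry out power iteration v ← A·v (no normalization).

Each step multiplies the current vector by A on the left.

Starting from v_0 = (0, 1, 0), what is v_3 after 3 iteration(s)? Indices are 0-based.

v_0 = (0, 1, 0).
v_1 = A·v_0 = (0, 2, -2).
v_2 = A·v_1 = (4, 8, 0).
v_3 = A·v_2 = (-8, 16, -20).

v_3 = (-8, 16, -20)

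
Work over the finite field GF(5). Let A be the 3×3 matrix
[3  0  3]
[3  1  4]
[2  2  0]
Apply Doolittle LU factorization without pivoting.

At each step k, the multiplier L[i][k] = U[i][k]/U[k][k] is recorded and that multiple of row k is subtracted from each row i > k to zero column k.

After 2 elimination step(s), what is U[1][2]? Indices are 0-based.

U[1][2] = 1

[col 0] pivot 3
  R1 -= 1*R0 → (0, 1, 1)  (L[1][0] := 1)
  R2 -= 4*R0 → (0, 2, 3)  (L[2][0] := 4)
[col 1] pivot 1
  R2 -= 2*R1 → (0, 0, 1)  (L[2][1] := 2)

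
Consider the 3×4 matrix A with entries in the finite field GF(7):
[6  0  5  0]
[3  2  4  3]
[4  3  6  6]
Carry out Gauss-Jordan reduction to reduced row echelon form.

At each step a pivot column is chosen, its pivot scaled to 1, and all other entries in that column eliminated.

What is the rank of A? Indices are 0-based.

pivot(0,0)=6: scale R0 → (1, 0, 2, 0)
  clear (1,0): R1 −= (3)R0 → (0, 2, 5, 3)
  clear (2,0): R2 −= (4)R0 → (0, 3, 5, 6)
pivot(1,1)=2: scale R1 → (0, 1, 6, 5)
  clear (2,1): R2 −= (3)R1 → (0, 0, 1, 5)
pivot(2,2)=1: scale R2 → (0, 0, 1, 5)
  clear (0,2): R0 −= (2)R2 → (1, 0, 0, 4)
  clear (1,2): R1 −= (6)R2 → (0, 1, 0, 3)

rank = 3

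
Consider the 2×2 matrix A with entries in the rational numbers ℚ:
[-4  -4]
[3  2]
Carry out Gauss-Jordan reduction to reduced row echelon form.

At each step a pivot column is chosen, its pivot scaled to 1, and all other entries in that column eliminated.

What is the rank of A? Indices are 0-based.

step 1: normalize row 0 (÷-4) = (1, 1)
  row 1: subtract 3×row0 = (0, -1)
step 2: normalize row 1 (÷-1) = (0, 1)
  row 0: subtract 1×row1 = (1, 0)

rank = 2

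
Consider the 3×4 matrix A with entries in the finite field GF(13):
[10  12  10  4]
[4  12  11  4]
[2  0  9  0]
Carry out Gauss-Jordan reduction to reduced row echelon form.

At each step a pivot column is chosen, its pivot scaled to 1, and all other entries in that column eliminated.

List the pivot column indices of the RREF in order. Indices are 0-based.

pivot columns: 0, 1, 2

pivot(0,0)=10: scale R0 → (1, 9, 1, 3)
  clear (1,0): R1 −= (4)R0 → (0, 2, 7, 5)
  clear (2,0): R2 −= (2)R0 → (0, 8, 7, 7)
pivot(1,1)=2: scale R1 → (0, 1, 10, 9)
  clear (0,1): R0 −= (9)R1 → (1, 0, 2, 0)
  clear (2,1): R2 −= (8)R1 → (0, 0, 5, 0)
pivot(2,2)=5: scale R2 → (0, 0, 1, 0)
  clear (0,2): R0 −= (2)R2 → (1, 0, 0, 0)
  clear (1,2): R1 −= (10)R2 → (0, 1, 0, 9)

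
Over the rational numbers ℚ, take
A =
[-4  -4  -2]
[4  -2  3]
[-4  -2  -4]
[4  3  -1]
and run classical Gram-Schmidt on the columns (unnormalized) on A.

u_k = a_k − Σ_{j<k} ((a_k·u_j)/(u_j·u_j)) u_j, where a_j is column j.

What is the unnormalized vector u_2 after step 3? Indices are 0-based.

Step 1: u_0 = a_0 = (-4, 4, -4, 4).
Step 2: u_1 = a_1 − (7/16)·u_0 = (-9/4, -15/4, -1/4, 5/4).
Step 3: u_2 = a_2 − (1/2)·u_0 − (-28/83)·u_1 = (-63/83, -22/83, -173/83, -214/83).

u_2 = (-63/83, -22/83, -173/83, -214/83)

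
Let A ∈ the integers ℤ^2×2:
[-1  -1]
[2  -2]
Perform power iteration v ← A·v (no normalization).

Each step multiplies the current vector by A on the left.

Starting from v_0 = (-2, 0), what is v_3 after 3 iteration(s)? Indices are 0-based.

v_3 = (-14, -20)

v_0 = (-2, 0).
v_1 = A·v_0 = (2, -4).
v_2 = A·v_1 = (2, 12).
v_3 = A·v_2 = (-14, -20).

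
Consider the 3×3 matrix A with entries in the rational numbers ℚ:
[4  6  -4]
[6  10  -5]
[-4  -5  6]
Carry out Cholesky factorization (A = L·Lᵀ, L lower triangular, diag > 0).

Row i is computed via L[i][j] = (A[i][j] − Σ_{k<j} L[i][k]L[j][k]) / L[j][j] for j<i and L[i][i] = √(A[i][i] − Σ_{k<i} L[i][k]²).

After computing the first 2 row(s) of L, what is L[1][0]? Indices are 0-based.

Step 1: L[0][0] = √(4) = 2.
  L[1][0] = (6) / L[0][0] = 3.
Step 2: L[1][1] = √(1) = 1.

L[1][0] = 3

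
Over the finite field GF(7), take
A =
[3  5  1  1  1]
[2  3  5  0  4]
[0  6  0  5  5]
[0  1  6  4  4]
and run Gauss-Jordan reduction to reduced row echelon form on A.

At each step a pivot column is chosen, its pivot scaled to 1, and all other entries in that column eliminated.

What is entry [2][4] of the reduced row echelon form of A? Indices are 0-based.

[1] R0 /= 3  ⇒  (1, 4, 5, 5, 5)
     R1 -= 2·R0  ⇒  (0, 2, 2, 4, 1)
[2] R1 /= 2  ⇒  (0, 1, 1, 2, 4)
     R0 -= 4·R1  ⇒  (1, 0, 1, 4, 3)
     R2 -= 6·R1  ⇒  (0, 0, 1, 0, 2)
     R3 -= 1·R1  ⇒  (0, 0, 5, 2, 0)
[3] R2 /= 1  ⇒  (0, 0, 1, 0, 2)
     R0 -= 1·R2  ⇒  (1, 0, 0, 4, 1)
     R1 -= 1·R2  ⇒  (0, 1, 0, 2, 2)
     R3 -= 5·R2  ⇒  (0, 0, 0, 2, 4)
[4] R3 /= 2  ⇒  (0, 0, 0, 1, 2)
     R0 -= 4·R3  ⇒  (1, 0, 0, 0, 0)
     R1 -= 2·R3  ⇒  (0, 1, 0, 0, 5)

M[2][4] = 2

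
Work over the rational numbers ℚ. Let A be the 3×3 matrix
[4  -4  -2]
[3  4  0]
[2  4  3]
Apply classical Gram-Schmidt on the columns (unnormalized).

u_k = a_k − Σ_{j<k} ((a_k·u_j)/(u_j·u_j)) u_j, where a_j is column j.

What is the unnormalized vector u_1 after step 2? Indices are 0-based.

u_1 = (-132/29, 104/29, 108/29)

Step 1: u_0 = a_0 = (4, 3, 2).
Step 2: u_1 = a_1 − (4/29)·u_0 = (-132/29, 104/29, 108/29).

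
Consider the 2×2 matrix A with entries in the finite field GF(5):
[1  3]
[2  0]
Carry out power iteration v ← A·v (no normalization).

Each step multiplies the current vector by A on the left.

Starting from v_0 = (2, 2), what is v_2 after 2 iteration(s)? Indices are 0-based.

v_0 = (2, 2).
v_1 = A·v_0 = (3, 4).
v_2 = A·v_1 = (0, 1).

v_2 = (0, 1)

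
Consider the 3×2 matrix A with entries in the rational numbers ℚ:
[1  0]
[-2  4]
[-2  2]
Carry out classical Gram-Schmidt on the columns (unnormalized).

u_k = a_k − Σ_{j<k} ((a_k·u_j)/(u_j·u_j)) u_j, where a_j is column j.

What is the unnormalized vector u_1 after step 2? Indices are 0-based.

Step 1: u_0 = a_0 = (1, -2, -2).
Step 2: u_1 = a_1 − (-4/3)·u_0 = (4/3, 4/3, -2/3).

u_1 = (4/3, 4/3, -2/3)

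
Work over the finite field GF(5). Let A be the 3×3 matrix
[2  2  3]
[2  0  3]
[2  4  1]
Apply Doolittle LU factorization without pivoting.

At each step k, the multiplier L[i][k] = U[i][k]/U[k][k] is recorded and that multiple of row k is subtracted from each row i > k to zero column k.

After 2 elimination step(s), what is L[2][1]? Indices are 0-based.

L[2][1] = 4

Step 1: pivot at (0,0) is 2.
  row1 ← row1 − (1)·row0  ⇒  L[1][0]=1, U row1=(0, 3, 0)
  row2 ← row2 − (1)·row0  ⇒  L[2][0]=1, U row2=(0, 2, 3)
Step 2: pivot at (1,1) is 3.
  row2 ← row2 − (4)·row1  ⇒  L[2][1]=4, U row2=(0, 0, 3)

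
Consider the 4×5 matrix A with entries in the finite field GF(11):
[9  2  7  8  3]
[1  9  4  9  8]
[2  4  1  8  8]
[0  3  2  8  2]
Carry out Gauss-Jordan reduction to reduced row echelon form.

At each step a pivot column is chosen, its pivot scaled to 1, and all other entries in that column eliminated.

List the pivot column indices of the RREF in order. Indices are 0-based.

step 1: normalize row 0 (÷9) = (1, 10, 2, 7, 4)
  row 1: subtract 1×row0 = (0, 10, 2, 2, 4)
  row 2: subtract 2×row0 = (0, 6, 8, 5, 0)
step 2: normalize row 1 (÷10) = (0, 1, 9, 9, 7)
  row 0: subtract 10×row1 = (1, 0, 0, 5, 0)
  row 2: subtract 6×row1 = (0, 0, 9, 6, 2)
  row 3: subtract 3×row1 = (0, 0, 8, 3, 3)
step 3: normalize row 2 (÷9) = (0, 0, 1, 8, 10)
  row 1: subtract 9×row2 = (0, 1, 0, 3, 5)
  row 3: subtract 8×row2 = (0, 0, 0, 5, 0)
step 4: normalize row 3 (÷5) = (0, 0, 0, 1, 0)
  row 0: subtract 5×row3 = (1, 0, 0, 0, 0)
  row 1: subtract 3×row3 = (0, 1, 0, 0, 5)
  row 2: subtract 8×row3 = (0, 0, 1, 0, 10)

pivot columns: 0, 1, 2, 3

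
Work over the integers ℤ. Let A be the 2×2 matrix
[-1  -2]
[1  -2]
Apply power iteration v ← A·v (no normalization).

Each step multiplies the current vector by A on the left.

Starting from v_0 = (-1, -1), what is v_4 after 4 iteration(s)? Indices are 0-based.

v_0 = (-1, -1).
v_1 = A·v_0 = (3, 1).
v_2 = A·v_1 = (-5, 1).
v_3 = A·v_2 = (3, -7).
v_4 = A·v_3 = (11, 17).

v_4 = (11, 17)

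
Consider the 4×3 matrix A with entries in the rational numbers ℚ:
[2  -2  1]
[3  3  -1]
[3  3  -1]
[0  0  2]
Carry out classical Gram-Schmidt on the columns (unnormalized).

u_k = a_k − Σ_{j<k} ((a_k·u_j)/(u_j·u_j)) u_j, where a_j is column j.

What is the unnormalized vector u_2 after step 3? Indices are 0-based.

u_2 = (0, 0, 0, 2)

Step 1: u_0 = a_0 = (2, 3, 3, 0).
Step 2: u_1 = a_1 − (7/11)·u_0 = (-36/11, 12/11, 12/11, 0).
Step 3: u_2 = a_2 − (-2/11)·u_0 − (-5/12)·u_1 = (0, 0, 0, 2).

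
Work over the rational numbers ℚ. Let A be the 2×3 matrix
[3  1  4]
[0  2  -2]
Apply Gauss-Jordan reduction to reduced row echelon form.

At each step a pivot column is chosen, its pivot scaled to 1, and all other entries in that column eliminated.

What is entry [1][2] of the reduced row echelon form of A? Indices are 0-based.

[1] R0 /= 3  ⇒  (1, 1/3, 4/3)
[2] R1 /= 2  ⇒  (0, 1, -1)
     R0 -= 1/3·R1  ⇒  (1, 0, 5/3)

M[1][2] = -1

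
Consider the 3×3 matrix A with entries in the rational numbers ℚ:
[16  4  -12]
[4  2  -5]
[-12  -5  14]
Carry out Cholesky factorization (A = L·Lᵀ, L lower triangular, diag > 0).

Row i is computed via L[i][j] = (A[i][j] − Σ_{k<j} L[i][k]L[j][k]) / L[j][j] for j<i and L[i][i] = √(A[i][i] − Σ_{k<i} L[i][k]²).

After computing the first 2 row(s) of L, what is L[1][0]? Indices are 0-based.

Step 1: L[0][0] = √(16) = 4.
  L[1][0] = (4) / L[0][0] = 1.
Step 2: L[1][1] = √(1) = 1.

L[1][0] = 1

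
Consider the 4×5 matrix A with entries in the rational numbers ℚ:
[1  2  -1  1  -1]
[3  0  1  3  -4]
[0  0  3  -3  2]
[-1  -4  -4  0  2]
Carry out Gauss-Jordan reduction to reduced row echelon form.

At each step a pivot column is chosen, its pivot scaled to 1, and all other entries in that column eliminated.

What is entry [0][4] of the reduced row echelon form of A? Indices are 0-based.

pivot(0,0)=1: scale R0 → (1, 2, -1, 1, -1)
  clear (1,0): R1 −= (3)R0 → (0, -6, 4, 0, -1)
  clear (3,0): R3 −= (-1)R0 → (0, -2, -5, 1, 1)
pivot(1,1)=-6: scale R1 → (0, 1, -2/3, 0, 1/6)
  clear (0,1): R0 −= (2)R1 → (1, 0, 1/3, 1, -4/3)
  clear (3,1): R3 −= (-2)R1 → (0, 0, -19/3, 1, 4/3)
pivot(2,2)=3: scale R2 → (0, 0, 1, -1, 2/3)
  clear (0,2): R0 −= (1/3)R2 → (1, 0, 0, 4/3, -14/9)
  clear (1,2): R1 −= (-2/3)R2 → (0, 1, 0, -2/3, 11/18)
  clear (3,2): R3 −= (-19/3)R2 → (0, 0, 0, -16/3, 50/9)
pivot(3,3)=-16/3: scale R3 → (0, 0, 0, 1, -25/24)
  clear (0,3): R0 −= (4/3)R3 → (1, 0, 0, 0, -1/6)
  clear (1,3): R1 −= (-2/3)R3 → (0, 1, 0, 0, -1/12)
  clear (2,3): R2 −= (-1)R3 → (0, 0, 1, 0, -3/8)

M[0][4] = -1/6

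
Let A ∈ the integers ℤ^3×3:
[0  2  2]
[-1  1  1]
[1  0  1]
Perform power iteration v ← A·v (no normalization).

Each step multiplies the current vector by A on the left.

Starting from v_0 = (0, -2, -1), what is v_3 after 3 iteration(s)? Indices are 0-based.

v_3 = (-10, 3, -15)

v_0 = (0, -2, -1).
v_1 = A·v_0 = (-6, -3, -1).
v_2 = A·v_1 = (-8, 2, -7).
v_3 = A·v_2 = (-10, 3, -15).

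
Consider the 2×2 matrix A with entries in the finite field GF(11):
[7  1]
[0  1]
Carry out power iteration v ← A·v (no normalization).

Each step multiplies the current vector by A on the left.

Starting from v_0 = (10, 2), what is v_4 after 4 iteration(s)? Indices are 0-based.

v_0 = (10, 2).
v_1 = A·v_0 = (6, 2).
v_2 = A·v_1 = (0, 2).
v_3 = A·v_2 = (2, 2).
v_4 = A·v_3 = (5, 2).

v_4 = (5, 2)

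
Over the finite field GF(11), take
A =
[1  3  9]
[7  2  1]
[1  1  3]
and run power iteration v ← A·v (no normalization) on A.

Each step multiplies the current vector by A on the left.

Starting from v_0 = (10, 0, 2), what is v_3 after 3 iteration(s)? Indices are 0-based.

v_0 = (10, 0, 2).
v_1 = A·v_0 = (6, 6, 5).
v_2 = A·v_1 = (3, 4, 5).
v_3 = A·v_2 = (5, 1, 0).

v_3 = (5, 1, 0)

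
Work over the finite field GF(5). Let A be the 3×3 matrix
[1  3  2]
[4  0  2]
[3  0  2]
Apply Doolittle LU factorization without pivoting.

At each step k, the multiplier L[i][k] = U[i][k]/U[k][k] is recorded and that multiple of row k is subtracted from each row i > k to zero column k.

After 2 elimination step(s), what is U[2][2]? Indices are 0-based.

U[2][2] = 3

k=0: U[0][0]=1
  eliminate (1,0): mult=4, new row 1: (0, 3, 4); set L[1][0]=4
  eliminate (2,0): mult=3, new row 2: (0, 1, 1); set L[2][0]=3
k=1: U[1][1]=3
  eliminate (2,1): mult=2, new row 2: (0, 0, 3); set L[2][1]=2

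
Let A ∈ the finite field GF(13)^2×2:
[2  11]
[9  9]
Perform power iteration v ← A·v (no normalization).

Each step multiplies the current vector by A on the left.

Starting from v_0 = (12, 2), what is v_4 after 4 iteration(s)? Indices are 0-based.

v_0 = (12, 2).
v_1 = A·v_0 = (7, 9).
v_2 = A·v_1 = (9, 1).
v_3 = A·v_2 = (3, 12).
v_4 = A·v_3 = (8, 5).

v_4 = (8, 5)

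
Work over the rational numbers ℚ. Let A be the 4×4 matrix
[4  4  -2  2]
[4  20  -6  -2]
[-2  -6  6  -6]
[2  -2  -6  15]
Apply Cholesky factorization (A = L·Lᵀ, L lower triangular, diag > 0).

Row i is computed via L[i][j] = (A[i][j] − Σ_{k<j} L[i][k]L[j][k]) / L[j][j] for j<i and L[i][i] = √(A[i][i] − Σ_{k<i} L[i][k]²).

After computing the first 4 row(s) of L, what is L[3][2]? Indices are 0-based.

L[3][2] = -3

Step 1: L[0][0] = √(4) = 2.
  L[1][0] = (4) / L[0][0] = 2.
Step 2: L[1][1] = √(16) = 4.
  L[2][0] = (-2) / L[0][0] = -1.
  L[2][1] = (-4) / L[1][1] = -1.
Step 3: L[2][2] = √(4) = 2.
  L[3][0] = (2) / L[0][0] = 1.
  L[3][1] = (-4) / L[1][1] = -1.
  L[3][2] = (-6) / L[2][2] = -3.
Step 4: L[3][3] = √(4) = 2.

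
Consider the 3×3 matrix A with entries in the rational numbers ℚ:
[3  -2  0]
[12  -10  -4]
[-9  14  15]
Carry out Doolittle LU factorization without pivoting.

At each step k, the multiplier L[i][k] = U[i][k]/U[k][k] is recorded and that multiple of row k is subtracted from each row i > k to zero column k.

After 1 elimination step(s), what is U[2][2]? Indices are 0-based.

k=0: U[0][0]=3
  eliminate (1,0): mult=4, new row 1: (0, -2, -4); set L[1][0]=4
  eliminate (2,0): mult=-3, new row 2: (0, 8, 15); set L[2][0]=-3

U[2][2] = 15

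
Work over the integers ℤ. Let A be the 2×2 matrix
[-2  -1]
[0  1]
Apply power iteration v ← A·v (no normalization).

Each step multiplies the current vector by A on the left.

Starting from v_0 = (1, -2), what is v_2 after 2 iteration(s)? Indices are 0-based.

v_0 = (1, -2).
v_1 = A·v_0 = (0, -2).
v_2 = A·v_1 = (2, -2).

v_2 = (2, -2)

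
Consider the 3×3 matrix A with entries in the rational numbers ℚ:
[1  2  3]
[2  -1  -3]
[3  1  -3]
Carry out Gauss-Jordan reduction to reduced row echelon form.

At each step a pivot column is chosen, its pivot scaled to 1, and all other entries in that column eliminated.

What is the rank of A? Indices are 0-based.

step 1: normalize row 0 (÷1) = (1, 2, 3)
  row 1: subtract 2×row0 = (0, -5, -9)
  row 2: subtract 3×row0 = (0, -5, -12)
step 2: normalize row 1 (÷-5) = (0, 1, 9/5)
  row 0: subtract 2×row1 = (1, 0, -3/5)
  row 2: subtract -5×row1 = (0, 0, -3)
step 3: normalize row 2 (÷-3) = (0, 0, 1)
  row 0: subtract -3/5×row2 = (1, 0, 0)
  row 1: subtract 9/5×row2 = (0, 1, 0)

rank = 3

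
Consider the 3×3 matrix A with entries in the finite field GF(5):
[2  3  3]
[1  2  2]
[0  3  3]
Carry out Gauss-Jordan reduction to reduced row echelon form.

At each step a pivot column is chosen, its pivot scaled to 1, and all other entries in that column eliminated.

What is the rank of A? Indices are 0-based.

pivot(0,0)=2: scale R0 → (1, 4, 4)
  clear (1,0): R1 −= (1)R0 → (0, 3, 3)
pivot(1,1)=3: scale R1 → (0, 1, 1)
  clear (0,1): R0 −= (4)R1 → (1, 0, 0)
  clear (2,1): R2 −= (3)R1 → (0, 0, 0)
col 2: no nonzero at/below row 2; advance.

rank = 2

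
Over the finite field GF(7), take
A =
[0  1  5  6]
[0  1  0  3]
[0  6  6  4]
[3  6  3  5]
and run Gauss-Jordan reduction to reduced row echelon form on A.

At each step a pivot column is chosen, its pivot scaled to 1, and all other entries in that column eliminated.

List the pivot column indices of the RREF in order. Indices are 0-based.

pivot columns: 0, 1, 2, 3

pivot(0,0): swap R0↔R3
pivot(0,0)=3: scale R0 → (1, 2, 1, 4)
pivot(1,1)=1: scale R1 → (0, 1, 0, 3)
  clear (0,1): R0 −= (2)R1 → (1, 0, 1, 5)
  clear (2,1): R2 −= (6)R1 → (0, 0, 6, 0)
  clear (3,1): R3 −= (1)R1 → (0, 0, 5, 3)
pivot(2,2)=6: scale R2 → (0, 0, 1, 0)
  clear (0,2): R0 −= (1)R2 → (1, 0, 0, 5)
  clear (3,2): R3 −= (5)R2 → (0, 0, 0, 3)
pivot(3,3)=3: scale R3 → (0, 0, 0, 1)
  clear (0,3): R0 −= (5)R3 → (1, 0, 0, 0)
  clear (1,3): R1 −= (3)R3 → (0, 1, 0, 0)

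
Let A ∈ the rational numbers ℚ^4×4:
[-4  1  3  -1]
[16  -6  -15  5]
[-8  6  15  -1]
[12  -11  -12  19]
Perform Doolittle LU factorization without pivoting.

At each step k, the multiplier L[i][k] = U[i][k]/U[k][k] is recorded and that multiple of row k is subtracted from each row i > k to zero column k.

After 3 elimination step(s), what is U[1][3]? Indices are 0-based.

U[1][3] = 1

Step 1: pivot at (0,0) is -4.
  row1 ← row1 − (-4)·row0  ⇒  L[1][0]=-4, U row1=(0, -2, -3, 1)
  row2 ← row2 − (2)·row0  ⇒  L[2][0]=2, U row2=(0, 4, 9, 1)
  row3 ← row3 − (-3)·row0  ⇒  L[3][0]=-3, U row3=(0, -8, -3, 16)
Step 2: pivot at (1,1) is -2.
  row2 ← row2 − (-2)·row1  ⇒  L[2][1]=-2, U row2=(0, 0, 3, 3)
  row3 ← row3 − (4)·row1  ⇒  L[3][1]=4, U row3=(0, 0, 9, 12)
Step 3: pivot at (2,2) is 3.
  row3 ← row3 − (3)·row2  ⇒  L[3][2]=3, U row3=(0, 0, 0, 3)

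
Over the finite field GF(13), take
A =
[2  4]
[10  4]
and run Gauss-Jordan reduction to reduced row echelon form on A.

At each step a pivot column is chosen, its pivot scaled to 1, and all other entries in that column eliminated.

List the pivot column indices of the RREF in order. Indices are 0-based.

pivot columns: 0, 1

step 1: normalize row 0 (÷2) = (1, 2)
  row 1: subtract 10×row0 = (0, 10)
step 2: normalize row 1 (÷10) = (0, 1)
  row 0: subtract 2×row1 = (1, 0)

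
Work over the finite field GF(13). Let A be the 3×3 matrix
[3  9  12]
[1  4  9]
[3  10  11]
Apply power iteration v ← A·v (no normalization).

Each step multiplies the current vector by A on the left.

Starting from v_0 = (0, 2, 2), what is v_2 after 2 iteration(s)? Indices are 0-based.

v_2 = (6, 4, 3)

v_0 = (0, 2, 2).
v_1 = A·v_0 = (3, 0, 3).
v_2 = A·v_1 = (6, 4, 3).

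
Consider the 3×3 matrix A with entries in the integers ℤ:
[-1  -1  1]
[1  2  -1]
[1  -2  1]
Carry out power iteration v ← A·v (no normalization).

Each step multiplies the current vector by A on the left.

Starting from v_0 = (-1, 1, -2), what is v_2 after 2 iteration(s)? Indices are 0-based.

v_0 = (-1, 1, -2).
v_1 = A·v_0 = (-2, 3, -5).
v_2 = A·v_1 = (-6, 9, -13).

v_2 = (-6, 9, -13)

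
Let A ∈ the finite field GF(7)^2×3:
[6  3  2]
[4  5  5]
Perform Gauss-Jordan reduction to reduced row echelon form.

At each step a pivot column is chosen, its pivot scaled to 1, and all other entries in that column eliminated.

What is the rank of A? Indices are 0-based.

rank = 2

step 1: normalize row 0 (÷6) = (1, 4, 5)
  row 1: subtract 4×row0 = (0, 3, 6)
step 2: normalize row 1 (÷3) = (0, 1, 2)
  row 0: subtract 4×row1 = (1, 0, 4)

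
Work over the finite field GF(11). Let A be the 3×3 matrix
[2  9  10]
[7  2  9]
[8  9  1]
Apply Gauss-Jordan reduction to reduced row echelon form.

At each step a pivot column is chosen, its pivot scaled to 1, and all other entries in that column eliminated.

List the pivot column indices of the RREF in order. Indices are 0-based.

pivot columns: 0, 1, 2

pivot(0,0)=2: scale R0 → (1, 10, 5)
  clear (1,0): R1 −= (7)R0 → (0, 9, 7)
  clear (2,0): R2 −= (8)R0 → (0, 6, 5)
pivot(1,1)=9: scale R1 → (0, 1, 2)
  clear (0,1): R0 −= (10)R1 → (1, 0, 7)
  clear (2,1): R2 −= (6)R1 → (0, 0, 4)
pivot(2,2)=4: scale R2 → (0, 0, 1)
  clear (0,2): R0 −= (7)R2 → (1, 0, 0)
  clear (1,2): R1 −= (2)R2 → (0, 1, 0)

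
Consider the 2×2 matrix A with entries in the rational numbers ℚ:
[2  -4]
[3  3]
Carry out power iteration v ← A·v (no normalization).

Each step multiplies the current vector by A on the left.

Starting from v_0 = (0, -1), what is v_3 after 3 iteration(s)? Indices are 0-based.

v_3 = (28, 69)

v_0 = (0, -1).
v_1 = A·v_0 = (4, -3).
v_2 = A·v_1 = (20, 3).
v_3 = A·v_2 = (28, 69).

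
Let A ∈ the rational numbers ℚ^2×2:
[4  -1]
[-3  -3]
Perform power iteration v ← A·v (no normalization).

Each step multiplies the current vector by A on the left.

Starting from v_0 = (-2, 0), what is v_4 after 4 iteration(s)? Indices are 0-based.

v_0 = (-2, 0).
v_1 = A·v_0 = (-8, 6).
v_2 = A·v_1 = (-38, 6).
v_3 = A·v_2 = (-158, 96).
v_4 = A·v_3 = (-728, 186).

v_4 = (-728, 186)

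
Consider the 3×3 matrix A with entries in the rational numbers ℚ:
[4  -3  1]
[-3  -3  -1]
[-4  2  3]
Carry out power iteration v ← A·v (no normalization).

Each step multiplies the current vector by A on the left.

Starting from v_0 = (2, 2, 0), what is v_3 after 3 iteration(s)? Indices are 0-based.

v_0 = (2, 2, 0).
v_1 = A·v_0 = (2, -12, -4).
v_2 = A·v_1 = (40, 34, -44).
v_3 = A·v_2 = (14, -178, -224).

v_3 = (14, -178, -224)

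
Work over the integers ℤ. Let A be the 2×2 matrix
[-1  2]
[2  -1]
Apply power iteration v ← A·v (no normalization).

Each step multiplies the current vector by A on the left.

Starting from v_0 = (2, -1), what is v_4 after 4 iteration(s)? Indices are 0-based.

v_0 = (2, -1).
v_1 = A·v_0 = (-4, 5).
v_2 = A·v_1 = (14, -13).
v_3 = A·v_2 = (-40, 41).
v_4 = A·v_3 = (122, -121).

v_4 = (122, -121)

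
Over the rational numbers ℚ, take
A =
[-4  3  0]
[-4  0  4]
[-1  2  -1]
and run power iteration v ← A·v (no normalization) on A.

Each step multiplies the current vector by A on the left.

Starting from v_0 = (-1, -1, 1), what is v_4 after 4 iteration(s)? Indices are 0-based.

v_4 = (428, 220, 153)

v_0 = (-1, -1, 1).
v_1 = A·v_0 = (1, 8, -2).
v_2 = A·v_1 = (20, -12, 17).
v_3 = A·v_2 = (-116, -12, -61).
v_4 = A·v_3 = (428, 220, 153).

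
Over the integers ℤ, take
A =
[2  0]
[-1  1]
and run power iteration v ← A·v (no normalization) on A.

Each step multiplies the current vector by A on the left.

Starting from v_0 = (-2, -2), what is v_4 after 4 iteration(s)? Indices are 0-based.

v_0 = (-2, -2).
v_1 = A·v_0 = (-4, 0).
v_2 = A·v_1 = (-8, 4).
v_3 = A·v_2 = (-16, 12).
v_4 = A·v_3 = (-32, 28).

v_4 = (-32, 28)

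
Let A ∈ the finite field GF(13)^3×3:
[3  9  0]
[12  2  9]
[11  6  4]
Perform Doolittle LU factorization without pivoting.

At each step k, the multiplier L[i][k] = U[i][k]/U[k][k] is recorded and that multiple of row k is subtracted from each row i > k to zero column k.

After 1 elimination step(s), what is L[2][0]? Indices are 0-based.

L[2][0] = 8

Step 1: pivot at (0,0) is 3.
  row1 ← row1 − (4)·row0  ⇒  L[1][0]=4, U row1=(0, 5, 9)
  row2 ← row2 − (8)·row0  ⇒  L[2][0]=8, U row2=(0, 12, 4)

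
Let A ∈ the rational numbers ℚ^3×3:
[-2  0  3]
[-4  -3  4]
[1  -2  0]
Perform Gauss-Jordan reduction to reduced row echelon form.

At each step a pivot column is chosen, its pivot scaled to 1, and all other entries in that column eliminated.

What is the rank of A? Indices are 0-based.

rank = 3

step 1: normalize row 0 (÷-2) = (1, 0, -3/2)
  row 1: subtract -4×row0 = (0, -3, -2)
  row 2: subtract 1×row0 = (0, -2, 3/2)
step 2: normalize row 1 (÷-3) = (0, 1, 2/3)
  row 2: subtract -2×row1 = (0, 0, 17/6)
step 3: normalize row 2 (÷17/6) = (0, 0, 1)
  row 0: subtract -3/2×row2 = (1, 0, 0)
  row 1: subtract 2/3×row2 = (0, 1, 0)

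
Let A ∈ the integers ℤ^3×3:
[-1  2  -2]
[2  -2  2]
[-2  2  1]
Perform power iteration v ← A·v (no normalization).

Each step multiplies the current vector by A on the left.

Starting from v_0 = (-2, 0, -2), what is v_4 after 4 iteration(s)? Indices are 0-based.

v_4 = (-658, 800, -530)

v_0 = (-2, 0, -2).
v_1 = A·v_0 = (6, -8, 2).
v_2 = A·v_1 = (-26, 32, -26).
v_3 = A·v_2 = (142, -168, 90).
v_4 = A·v_3 = (-658, 800, -530).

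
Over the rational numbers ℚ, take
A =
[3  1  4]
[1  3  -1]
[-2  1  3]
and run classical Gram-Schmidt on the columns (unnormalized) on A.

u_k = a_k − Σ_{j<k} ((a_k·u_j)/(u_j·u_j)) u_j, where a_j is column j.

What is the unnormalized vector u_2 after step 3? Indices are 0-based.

Step 1: u_0 = a_0 = (3, 1, -2).
Step 2: u_1 = a_1 − (2/7)·u_0 = (1/7, 19/7, 11/7).
Step 3: u_2 = a_2 − (5/14)·u_0 − (6/23)·u_1 = (133/46, -95/46, 76/23).

u_2 = (133/46, -95/46, 76/23)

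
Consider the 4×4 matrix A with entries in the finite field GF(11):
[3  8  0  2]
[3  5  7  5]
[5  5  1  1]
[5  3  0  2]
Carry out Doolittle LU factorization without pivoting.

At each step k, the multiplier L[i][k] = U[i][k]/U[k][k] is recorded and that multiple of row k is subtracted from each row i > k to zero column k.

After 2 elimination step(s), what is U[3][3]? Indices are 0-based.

Step 1: pivot at (0,0) is 3.
  row1 ← row1 − (1)·row0  ⇒  L[1][0]=1, U row1=(0, 8, 7, 3)
  row2 ← row2 − (9)·row0  ⇒  L[2][0]=9, U row2=(0, 10, 1, 5)
  row3 ← row3 − (9)·row0  ⇒  L[3][0]=9, U row3=(0, 8, 0, 6)
Step 2: pivot at (1,1) is 8.
  row2 ← row2 − (4)·row1  ⇒  L[2][1]=4, U row2=(0, 0, 6, 4)
  row3 ← row3 − (1)·row1  ⇒  L[3][1]=1, U row3=(0, 0, 4, 3)

U[3][3] = 3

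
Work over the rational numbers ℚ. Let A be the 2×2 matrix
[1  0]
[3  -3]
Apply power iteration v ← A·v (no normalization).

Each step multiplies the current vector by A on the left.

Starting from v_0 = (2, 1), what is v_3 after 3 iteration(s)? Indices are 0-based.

v_0 = (2, 1).
v_1 = A·v_0 = (2, 3).
v_2 = A·v_1 = (2, -3).
v_3 = A·v_2 = (2, 15).

v_3 = (2, 15)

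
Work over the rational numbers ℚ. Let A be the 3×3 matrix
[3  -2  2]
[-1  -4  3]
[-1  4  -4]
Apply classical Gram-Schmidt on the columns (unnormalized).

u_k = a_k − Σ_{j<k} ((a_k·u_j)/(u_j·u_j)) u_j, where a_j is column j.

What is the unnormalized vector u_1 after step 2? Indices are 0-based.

u_1 = (-4/11, -50/11, 38/11)

Step 1: u_0 = a_0 = (3, -1, -1).
Step 2: u_1 = a_1 − (-6/11)·u_0 = (-4/11, -50/11, 38/11).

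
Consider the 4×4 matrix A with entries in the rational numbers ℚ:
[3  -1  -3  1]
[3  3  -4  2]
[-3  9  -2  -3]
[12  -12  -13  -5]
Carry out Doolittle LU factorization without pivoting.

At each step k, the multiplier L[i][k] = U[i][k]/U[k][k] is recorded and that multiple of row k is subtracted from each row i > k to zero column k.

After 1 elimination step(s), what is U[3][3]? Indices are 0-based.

k=0: U[0][0]=3
  eliminate (1,0): mult=1, new row 1: (0, 4, -1, 1); set L[1][0]=1
  eliminate (2,0): mult=-1, new row 2: (0, 8, -5, -2); set L[2][0]=-1
  eliminate (3,0): mult=4, new row 3: (0, -8, -1, -9); set L[3][0]=4

U[3][3] = -9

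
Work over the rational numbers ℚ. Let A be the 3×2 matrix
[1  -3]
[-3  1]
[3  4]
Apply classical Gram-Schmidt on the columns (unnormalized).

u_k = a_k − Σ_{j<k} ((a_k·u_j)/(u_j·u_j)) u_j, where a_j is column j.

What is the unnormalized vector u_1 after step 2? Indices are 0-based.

u_1 = (-63/19, 37/19, 58/19)

Step 1: u_0 = a_0 = (1, -3, 3).
Step 2: u_1 = a_1 − (6/19)·u_0 = (-63/19, 37/19, 58/19).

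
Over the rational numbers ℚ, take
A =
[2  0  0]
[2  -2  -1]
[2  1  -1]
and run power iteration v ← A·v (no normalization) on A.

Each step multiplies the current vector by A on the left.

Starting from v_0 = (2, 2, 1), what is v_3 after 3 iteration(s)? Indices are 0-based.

v_3 = (16, 4, 19)

v_0 = (2, 2, 1).
v_1 = A·v_0 = (4, -1, 5).
v_2 = A·v_1 = (8, 5, 2).
v_3 = A·v_2 = (16, 4, 19).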